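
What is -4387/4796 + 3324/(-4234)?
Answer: -17258231/10153132 ≈ -1.6998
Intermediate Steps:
-4387/4796 + 3324/(-4234) = -4387*1/4796 + 3324*(-1/4234) = -4387/4796 - 1662/2117 = -17258231/10153132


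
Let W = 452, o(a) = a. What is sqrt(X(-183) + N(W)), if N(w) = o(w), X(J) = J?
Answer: sqrt(269) ≈ 16.401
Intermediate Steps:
N(w) = w
sqrt(X(-183) + N(W)) = sqrt(-183 + 452) = sqrt(269)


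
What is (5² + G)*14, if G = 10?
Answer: 490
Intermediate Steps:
(5² + G)*14 = (5² + 10)*14 = (25 + 10)*14 = 35*14 = 490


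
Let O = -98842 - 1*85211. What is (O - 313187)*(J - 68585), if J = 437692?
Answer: -183534764680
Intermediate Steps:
O = -184053 (O = -98842 - 85211 = -184053)
(O - 313187)*(J - 68585) = (-184053 - 313187)*(437692 - 68585) = -497240*369107 = -183534764680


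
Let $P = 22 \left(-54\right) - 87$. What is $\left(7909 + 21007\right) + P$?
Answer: $27641$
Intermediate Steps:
$P = -1275$ ($P = -1188 - 87 = -1275$)
$\left(7909 + 21007\right) + P = \left(7909 + 21007\right) - 1275 = 28916 - 1275 = 27641$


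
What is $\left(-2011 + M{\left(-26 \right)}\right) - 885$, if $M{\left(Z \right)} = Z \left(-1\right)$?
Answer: $-2870$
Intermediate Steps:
$M{\left(Z \right)} = - Z$
$\left(-2011 + M{\left(-26 \right)}\right) - 885 = \left(-2011 - -26\right) - 885 = \left(-2011 + 26\right) - 885 = -1985 - 885 = -2870$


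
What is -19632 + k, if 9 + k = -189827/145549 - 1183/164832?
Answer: -471241300444819/23991132768 ≈ -19642.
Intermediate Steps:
k = -247381943443/23991132768 (k = -9 + (-189827/145549 - 1183/164832) = -9 - 31461748531/23991132768 = -247381943443/23991132768 ≈ -10.311)
-19632 + k = -19632 - 247381943443/23991132768 = -471241300444819/23991132768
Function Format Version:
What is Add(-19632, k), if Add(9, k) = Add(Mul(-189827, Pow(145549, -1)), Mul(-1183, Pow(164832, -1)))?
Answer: Rational(-471241300444819, 23991132768) ≈ -19642.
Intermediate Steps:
k = Rational(-247381943443, 23991132768) (k = Add(-9, Add(Mul(-189827, Pow(145549, -1)), Mul(-1183, Pow(164832, -1)))) = Add(-9, Add(Mul(-189827, Rational(1, 145549)), Mul(-1183, Rational(1, 164832)))) = Add(-9, Add(Rational(-189827, 145549), Rational(-1183, 164832))) = Add(-9, Rational(-31461748531, 23991132768)) = Rational(-247381943443, 23991132768) ≈ -10.311)
Add(-19632, k) = Add(-19632, Rational(-247381943443, 23991132768)) = Rational(-471241300444819, 23991132768)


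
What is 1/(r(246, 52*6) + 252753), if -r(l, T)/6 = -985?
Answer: 1/258663 ≈ 3.8660e-6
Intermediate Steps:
r(l, T) = 5910 (r(l, T) = -6*(-985) = 5910)
1/(r(246, 52*6) + 252753) = 1/(5910 + 252753) = 1/258663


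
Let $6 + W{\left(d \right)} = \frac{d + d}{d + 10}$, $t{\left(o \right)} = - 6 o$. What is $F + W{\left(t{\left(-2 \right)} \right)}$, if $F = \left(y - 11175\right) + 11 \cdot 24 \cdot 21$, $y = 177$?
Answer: $- \frac{60048}{11} \approx -5458.9$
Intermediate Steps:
$W{\left(d \right)} = -6 + \frac{2 d}{10 + d}$ ($W{\left(d \right)} = -6 + \frac{d + d}{d + 10} = -6 + \frac{2 d}{10 + d}$)
$F = -5454$ ($F = \left(177 - 11175\right) + 11 \cdot 24 \cdot 21 = -10998 + 264 \cdot 21 = -10998 + 5544 = -5454$)
$F + W{\left(t{\left(-2 \right)} \right)} = -5454 + \frac{4 \left(-15 - \left(-6\right) \left(-2\right)\right)}{10 - -12} = -5454 + \frac{4 \left(-15 - 12\right)}{10 + 12} = -5454 + \frac{4 \left(-15 - 12\right)}{22} = -5454 + 4 \cdot \frac{1}{22} \left(-27\right) = -5454 - \frac{54}{11} = - \frac{60048}{11}$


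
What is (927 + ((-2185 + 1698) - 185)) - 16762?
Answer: -16507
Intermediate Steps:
(927 + ((-2185 + 1698) - 185)) - 16762 = (927 + (-487 - 185)) - 16762 = (927 - 672) - 16762 = 255 - 16762 = -16507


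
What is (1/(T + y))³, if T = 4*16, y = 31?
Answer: 1/857375 ≈ 1.1664e-6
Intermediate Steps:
T = 64
(1/(T + y))³ = (1/(64 + 31))³ = (1/95)³ = 1/857375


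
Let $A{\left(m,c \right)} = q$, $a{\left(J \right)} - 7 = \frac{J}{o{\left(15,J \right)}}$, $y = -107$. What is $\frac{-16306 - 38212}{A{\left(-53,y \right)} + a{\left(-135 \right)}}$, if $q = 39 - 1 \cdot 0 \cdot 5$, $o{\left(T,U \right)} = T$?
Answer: $- \frac{54518}{37} \approx -1473.5$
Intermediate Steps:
$a{\left(J \right)} = 7 + \frac{J}{15}$
$q = 39$ ($q = 39 - 0 \cdot 5 = 39 - 0 = 39 + 0 = 39$)
$A{\left(m,c \right)} = 39$
$\frac{-16306 - 38212}{A{\left(-53,y \right)} + a{\left(-135 \right)}} = \frac{-16306 - 38212}{39 + \left(7 + \frac{1}{15} \left(-135\right)\right)} = - \frac{54518}{39 + \left(7 - 9\right)} = - \frac{54518}{39 - 2} = - \frac{54518}{37}$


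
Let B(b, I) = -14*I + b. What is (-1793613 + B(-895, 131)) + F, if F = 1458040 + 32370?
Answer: -305932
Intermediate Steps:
B(b, I) = b - 14*I
F = 1490410
(-1793613 + B(-895, 131)) + F = (-1793613 + (-895 - 14*131)) + 1490410 = (-1793613 + (-895 - 1834)) + 1490410 = (-1793613 - 2729) + 1490410 = -1796342 + 1490410 = -305932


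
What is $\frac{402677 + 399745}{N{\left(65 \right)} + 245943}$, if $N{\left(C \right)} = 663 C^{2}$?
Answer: $\frac{133737}{507853} \approx 0.26334$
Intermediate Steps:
$\frac{402677 + 399745}{N{\left(65 \right)} + 245943} = \frac{402677 + 399745}{663 \cdot 65^{2} + 245943} = \frac{802422}{663 \cdot 4225 + 245943} = \frac{802422}{2801175 + 245943} = \frac{802422}{3047118} = 802422 \cdot \frac{1}{3047118} = \frac{133737}{507853}$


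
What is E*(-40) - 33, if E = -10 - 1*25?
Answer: 1367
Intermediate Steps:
E = -35 (E = -10 - 25 = -35)
E*(-40) - 33 = -35*(-40) - 33 = 1400 - 33 = 1367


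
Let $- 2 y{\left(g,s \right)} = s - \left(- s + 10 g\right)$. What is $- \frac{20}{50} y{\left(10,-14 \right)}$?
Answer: $- \frac{128}{5} \approx -25.6$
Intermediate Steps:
$y{\left(g,s \right)} = - s + 5 g$ ($y{\left(g,s \right)} = - \frac{s - \left(- s + 10 g\right)}{2} = - \frac{- 10 g + 2 s}{2} = - s + 5 g$)
$- \frac{20}{50} y{\left(10,-14 \right)} = - \frac{20}{50} \left(\left(-1\right) \left(-14\right) + 5 \cdot 10\right) = \left(-20\right) \frac{1}{50} \left(14 + 50\right) = \left(- \frac{2}{5}\right) 64 = - \frac{128}{5}$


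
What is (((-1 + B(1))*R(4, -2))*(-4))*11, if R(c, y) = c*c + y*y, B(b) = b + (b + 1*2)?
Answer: -2640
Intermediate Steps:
B(b) = 2 + 2*b (B(b) = b + (b + 2) = b + (2 + b) = 2 + 2*b)
R(c, y) = c² + y²
(((-1 + B(1))*R(4, -2))*(-4))*11 = (((-1 + (2 + 2*1))*(4² + (-2)²))*(-4))*11 = (((-1 + (2 + 2))*(16 + 4))*(-4))*11 = (((-1 + 4)*20)*(-4))*11 = ((3*20)*(-4))*11 = (60*(-4))*11 = -240*11 = -2640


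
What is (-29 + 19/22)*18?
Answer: -5571/11 ≈ -506.45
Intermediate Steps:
(-29 + 19/22)*18 = -619/22*18 = -5571/11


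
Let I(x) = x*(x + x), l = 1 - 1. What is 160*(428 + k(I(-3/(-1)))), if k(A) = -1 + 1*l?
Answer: 68320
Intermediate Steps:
l = 0
I(x) = 2*x² (I(x) = x*(2*x) = 2*x²)
k(A) = -1 (k(A) = -1 + 1*0 = -1 + 0 = -1)
160*(428 + k(I(-3/(-1)))) = 160*(428 - 1) = 160*427 = 68320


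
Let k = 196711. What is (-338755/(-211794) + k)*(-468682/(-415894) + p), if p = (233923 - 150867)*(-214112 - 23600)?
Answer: -57016342172056627938776009/14680642306 ≈ -3.8838e+15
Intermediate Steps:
p = -19743407872 (p = 83056*(-237712) = -19743407872)
(-338755/(-211794) + k)*(-468682/(-415894) + p) = (-338755/(-211794) + 196711)*(-468682/(-415894) - 19743407872) = (-338755*(-1/211794) + 196711)*(-468682*(-1/415894) - 19743407872) = (338755/211794 + 196711)*(234341/207947 - 19743407872) = (41662548289/211794)*(-4105582436524443/207947) = -57016342172056627938776009/14680642306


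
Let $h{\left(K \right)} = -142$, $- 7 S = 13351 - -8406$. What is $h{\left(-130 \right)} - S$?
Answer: $\frac{20763}{7} \approx 2966.1$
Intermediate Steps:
$S = - \frac{21757}{7}$ ($S = - \frac{13351 - -8406}{7} = - \frac{13351 + 8406}{7} = \left(- \frac{1}{7}\right) 21757 = - \frac{21757}{7} \approx -3108.1$)
$h{\left(-130 \right)} - S = -142 - - \frac{21757}{7} = -142 + \frac{21757}{7} = \frac{20763}{7}$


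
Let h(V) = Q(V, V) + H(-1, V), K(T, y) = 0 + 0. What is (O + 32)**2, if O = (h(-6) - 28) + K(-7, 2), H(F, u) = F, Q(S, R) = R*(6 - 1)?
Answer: 729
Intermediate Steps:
K(T, y) = 0
Q(S, R) = 5*R (Q(S, R) = R*5 = 5*R)
h(V) = -1 + 5*V (h(V) = 5*V - 1 = -1 + 5*V)
O = -59 (O = ((-1 + 5*(-6)) - 28) + 0 = ((-1 - 30) - 28) + 0 = (-31 - 28) + 0 = -59 + 0 = -59)
(O + 32)**2 = (-59 + 32)**2 = (-27)**2 = 729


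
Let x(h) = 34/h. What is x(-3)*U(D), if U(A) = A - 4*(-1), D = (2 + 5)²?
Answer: -1802/3 ≈ -600.67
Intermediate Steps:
D = 49 (D = 7² = 49)
U(A) = 4 + A (U(A) = A + 4 = 4 + A)
x(-3)*U(D) = (34/(-3))*(4 + 49) = (34*(-⅓))*53 = -34/3*53 = -1802/3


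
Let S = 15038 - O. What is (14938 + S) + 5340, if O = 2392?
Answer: 32924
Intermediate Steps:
S = 12646 (S = 15038 - 1*2392 = 15038 - 2392 = 12646)
(14938 + S) + 5340 = (14938 + 12646) + 5340 = 27584 + 5340 = 32924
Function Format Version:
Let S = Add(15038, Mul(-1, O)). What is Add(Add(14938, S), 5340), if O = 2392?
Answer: 32924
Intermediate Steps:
S = 12646 (S = Add(15038, Mul(-1, 2392)) = Add(15038, -2392) = 12646)
Add(Add(14938, S), 5340) = Add(Add(14938, 12646), 5340) = Add(27584, 5340) = 32924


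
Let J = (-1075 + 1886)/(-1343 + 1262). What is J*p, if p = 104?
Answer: -84344/81 ≈ -1041.3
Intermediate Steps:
J = -811/81 (J = 811/(-81) = 811*(-1/81) = -811/81 ≈ -10.012)
J*p = -811/81*104 = -84344/81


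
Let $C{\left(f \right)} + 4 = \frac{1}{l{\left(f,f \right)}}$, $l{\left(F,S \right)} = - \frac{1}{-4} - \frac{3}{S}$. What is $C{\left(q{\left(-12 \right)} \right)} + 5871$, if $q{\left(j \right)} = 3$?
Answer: $\frac{17597}{3} \approx 5865.7$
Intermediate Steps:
$l{\left(F,S \right)} = \frac{1}{4} - \frac{3}{S}$ ($l{\left(F,S \right)} = \left(-1\right) \left(- \frac{1}{4}\right) - \frac{3}{S} = \frac{1}{4} - \frac{3}{S}$)
$C{\left(f \right)} = -4 + \frac{4 f}{-12 + f}$ ($C{\left(f \right)} = -4 + \frac{1}{\frac{1}{4} \frac{1}{f} \left(-12 + f\right)} = -4 + \frac{4 f}{-12 + f}$)
$C{\left(q{\left(-12 \right)} \right)} + 5871 = \frac{48}{-12 + 3} + 5871 = \frac{48}{-9} + 5871 = 48 \left(- \frac{1}{9}\right) + 5871 = - \frac{16}{3} + 5871 = \frac{17597}{3}$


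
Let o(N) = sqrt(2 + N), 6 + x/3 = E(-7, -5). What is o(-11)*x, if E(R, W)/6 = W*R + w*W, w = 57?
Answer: -13554*I ≈ -13554.0*I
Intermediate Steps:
E(R, W) = 342*W + 6*R*W (E(R, W) = 6*(W*R + 57*W) = 6*(R*W + 57*W) = 6*(57*W + R*W) = 342*W + 6*R*W)
x = -4518 (x = -18 + 3*(6*(-5)*(57 - 7)) = -18 + 3*(6*(-5)*50) = -18 + 3*(-1500) = -18 - 4500 = -4518)
o(-11)*x = sqrt(2 - 11)*(-4518) = sqrt(-9)*(-4518) = (3*I)*(-4518) = -13554*I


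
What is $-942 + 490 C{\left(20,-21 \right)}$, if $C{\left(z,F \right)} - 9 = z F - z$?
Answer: $-212132$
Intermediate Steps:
$C{\left(z,F \right)} = 9 - z + F z$ ($C{\left(z,F \right)} = 9 + \left(z F - z\right) = 9 + \left(F z - z\right) = 9 + \left(- z + F z\right) = 9 - z + F z$)
$-942 + 490 C{\left(20,-21 \right)} = -942 + 490 \left(9 - 20 - 420\right) = -942 + 490 \left(-431\right) = -942 - 211190 = -212132$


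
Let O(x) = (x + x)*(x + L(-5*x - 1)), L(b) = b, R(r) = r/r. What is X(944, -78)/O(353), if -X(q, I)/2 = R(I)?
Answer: 1/498789 ≈ 2.0049e-6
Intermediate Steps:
R(r) = 1
X(q, I) = -2 (X(q, I) = -2*1 = -2)
O(x) = 2*x*(-1 - 4*x) (O(x) = (x + x)*(x + (-5*x - 1)) = (2*x)*(x + (-1 - 5*x)) = (2*x)*(-1 - 4*x) = 2*x*(-1 - 4*x))
X(944, -78)/O(353) = -2*(-1/(706*(1 + 4*353))) = -2*(-1/(706*(1 + 1412))) = -2/((-2*353*1413)) = -2/(-997578) = -2*(-1/997578) = 1/498789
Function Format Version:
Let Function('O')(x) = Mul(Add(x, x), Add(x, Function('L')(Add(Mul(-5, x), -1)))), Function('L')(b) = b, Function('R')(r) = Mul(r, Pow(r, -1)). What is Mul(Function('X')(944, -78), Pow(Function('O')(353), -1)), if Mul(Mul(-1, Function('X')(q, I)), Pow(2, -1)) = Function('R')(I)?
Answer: Rational(1, 498789) ≈ 2.0049e-6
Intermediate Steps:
Function('R')(r) = 1
Function('X')(q, I) = -2 (Function('X')(q, I) = Mul(-2, 1) = -2)
Function('O')(x) = Mul(2, x, Add(-1, Mul(-4, x))) (Function('O')(x) = Mul(Add(x, x), Add(x, Add(Mul(-5, x), -1))) = Mul(Mul(2, x), Add(x, Add(-1, Mul(-5, x)))) = Mul(Mul(2, x), Add(-1, Mul(-4, x))) = Mul(2, x, Add(-1, Mul(-4, x))))
Mul(Function('X')(944, -78), Pow(Function('O')(353), -1)) = Mul(-2, Pow(Mul(-2, 353, Add(1, Mul(4, 353))), -1)) = Mul(-2, Pow(Mul(-2, 353, Add(1, 1412)), -1)) = Mul(-2, Pow(Mul(-2, 353, 1413), -1)) = Mul(-2, Pow(-997578, -1)) = Mul(-2, Rational(-1, 997578)) = Rational(1, 498789)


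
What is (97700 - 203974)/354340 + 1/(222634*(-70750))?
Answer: -11956853962581/39866680770500 ≈ -0.29992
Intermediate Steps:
(97700 - 203974)/354340 + 1/(222634*(-70750)) = -106274*1/354340 + (1/222634)*(-1/70750) = -7591/25310 - 1/15751355500 = -11956853962581/39866680770500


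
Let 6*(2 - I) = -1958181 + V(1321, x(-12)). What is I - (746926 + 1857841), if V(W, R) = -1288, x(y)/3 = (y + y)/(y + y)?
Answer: -13669121/6 ≈ -2.2782e+6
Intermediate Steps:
x(y) = 3 (x(y) = 3*((y + y)/(y + y)) = 3*((2*y)/((2*y))) = 3*((2*y)*(1/(2*y))) = 3*1 = 3)
I = 1959481/6 (I = 2 - (-1958181 - 1288)/6 = 2 - 1/6*(-1959469) = 2 + 1959469/6 = 1959481/6 ≈ 3.2658e+5)
I - (746926 + 1857841) = 1959481/6 - (746926 + 1857841) = 1959481/6 - 1*2604767 = 1959481/6 - 2604767 = -13669121/6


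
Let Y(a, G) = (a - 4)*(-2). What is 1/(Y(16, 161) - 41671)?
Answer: -1/41695 ≈ -2.3984e-5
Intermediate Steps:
Y(a, G) = 8 - 2*a (Y(a, G) = (-4 + a)*(-2) = 8 - 2*a)
1/(Y(16, 161) - 41671) = 1/((8 - 2*16) - 41671) = 1/((8 - 32) - 41671) = 1/(-24 - 41671) = 1/(-41695) = -1/41695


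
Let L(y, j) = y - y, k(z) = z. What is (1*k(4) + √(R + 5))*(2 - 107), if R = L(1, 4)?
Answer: -420 - 105*√5 ≈ -654.79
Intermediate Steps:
L(y, j) = 0
R = 0
(1*k(4) + √(R + 5))*(2 - 107) = (1*4 + √(0 + 5))*(2 - 107) = (4 + √5)*(-105) = -420 - 105*√5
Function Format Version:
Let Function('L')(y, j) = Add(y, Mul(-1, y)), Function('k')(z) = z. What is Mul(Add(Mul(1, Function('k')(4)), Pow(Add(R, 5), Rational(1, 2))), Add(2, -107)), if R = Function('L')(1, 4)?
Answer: Add(-420, Mul(-105, Pow(5, Rational(1, 2)))) ≈ -654.79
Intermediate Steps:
Function('L')(y, j) = 0
R = 0
Mul(Add(Mul(1, Function('k')(4)), Pow(Add(R, 5), Rational(1, 2))), Add(2, -107)) = Mul(Add(Mul(1, 4), Pow(Add(0, 5), Rational(1, 2))), Add(2, -107)) = Mul(Add(4, Pow(5, Rational(1, 2))), -105) = Add(-420, Mul(-105, Pow(5, Rational(1, 2))))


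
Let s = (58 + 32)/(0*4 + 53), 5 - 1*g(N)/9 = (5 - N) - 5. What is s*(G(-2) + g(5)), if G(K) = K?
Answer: 7920/53 ≈ 149.43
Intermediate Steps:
g(N) = 45 + 9*N (g(N) = 45 - 9*((5 - N) - 5) = 45 - (-9)*N = 45 + 9*N)
s = 90/53 (s = 90/(0 + 53) = 90/53 ≈ 1.6981)
s*(G(-2) + g(5)) = 90*(-2 + (45 + 9*5))/53 = 90*(-2 + (45 + 45))/53 = 90*(-2 + 90)/53 = (90/53)*88 = 7920/53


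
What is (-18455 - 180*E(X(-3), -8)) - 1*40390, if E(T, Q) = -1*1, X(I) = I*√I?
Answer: -58665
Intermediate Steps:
X(I) = I^(3/2)
E(T, Q) = -1
(-18455 - 180*E(X(-3), -8)) - 1*40390 = (-18455 - 180*(-1)) - 1*40390 = (-18455 + 180) - 40390 = -18275 - 40390 = -58665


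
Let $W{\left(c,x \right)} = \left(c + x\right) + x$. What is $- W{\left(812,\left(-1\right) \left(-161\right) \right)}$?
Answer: $-1134$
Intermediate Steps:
$W{\left(c,x \right)} = c + 2 x$
$- W{\left(812,\left(-1\right) \left(-161\right) \right)} = - (812 + 2 \left(\left(-1\right) \left(-161\right)\right)) = - (812 + 2 \cdot 161) = - (812 + 322) = \left(-1\right) 1134 = -1134$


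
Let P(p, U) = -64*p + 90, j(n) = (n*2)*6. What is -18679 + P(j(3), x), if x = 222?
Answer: -20893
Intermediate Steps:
j(n) = 12*n (j(n) = (2*n)*6 = 12*n)
P(p, U) = 90 - 64*p
-18679 + P(j(3), x) = -18679 + (90 - 768*3) = -18679 + (90 - 64*36) = -18679 + (90 - 2304) = -18679 - 2214 = -20893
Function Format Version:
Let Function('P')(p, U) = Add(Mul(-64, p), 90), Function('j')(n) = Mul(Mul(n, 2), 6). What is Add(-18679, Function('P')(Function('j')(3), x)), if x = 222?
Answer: -20893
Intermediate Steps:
Function('j')(n) = Mul(12, n) (Function('j')(n) = Mul(Mul(2, n), 6) = Mul(12, n))
Function('P')(p, U) = Add(90, Mul(-64, p))
Add(-18679, Function('P')(Function('j')(3), x)) = Add(-18679, Add(90, Mul(-64, Mul(12, 3)))) = Add(-18679, Add(90, Mul(-64, 36))) = Add(-18679, Add(90, -2304)) = Add(-18679, -2214) = -20893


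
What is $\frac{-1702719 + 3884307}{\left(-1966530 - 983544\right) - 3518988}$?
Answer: $- \frac{363598}{1078177} \approx -0.33723$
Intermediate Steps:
$\frac{-1702719 + 3884307}{\left(-1966530 - 983544\right) - 3518988} = \frac{2181588}{-2950074 - 3518988} = \frac{2181588}{-6469062} = 2181588 \left(- \frac{1}{6469062}\right) = - \frac{363598}{1078177}$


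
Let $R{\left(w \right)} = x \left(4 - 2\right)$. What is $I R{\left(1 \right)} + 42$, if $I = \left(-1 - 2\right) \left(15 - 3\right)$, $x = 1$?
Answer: $-30$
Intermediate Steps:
$I = -36$ ($I = \left(-3\right) 12 = -36$)
$R{\left(w \right)} = 2$ ($R{\left(w \right)} = 1 \left(4 - 2\right) = 1 \cdot 2 = 2$)
$I R{\left(1 \right)} + 42 = \left(-36\right) 2 + 42 = -72 + 42 = -30$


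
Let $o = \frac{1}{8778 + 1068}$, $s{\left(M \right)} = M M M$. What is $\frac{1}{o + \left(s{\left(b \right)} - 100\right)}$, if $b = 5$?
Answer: $\frac{9846}{246151} \approx 0.04$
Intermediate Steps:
$s{\left(M \right)} = M^{3}$ ($s{\left(M \right)} = M^{2} M = M^{3}$)
$o = \frac{1}{9846} \approx 0.00010156$
$\frac{1}{o + \left(s{\left(b \right)} - 100\right)} = \frac{1}{\frac{1}{9846} + \left(5^{3} - 100\right)} = \frac{1}{\frac{1}{9846} + \left(125 - 100\right)} = \frac{1}{\frac{1}{9846} + 25} = \frac{1}{\frac{246151}{9846}} = \frac{9846}{246151}$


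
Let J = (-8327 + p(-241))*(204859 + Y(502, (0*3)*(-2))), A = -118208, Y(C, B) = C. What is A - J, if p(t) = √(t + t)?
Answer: 1709922839 - 205361*I*√482 ≈ 1.7099e+9 - 4.5086e+6*I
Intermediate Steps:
p(t) = √2*√t (p(t) = √(2*t) = √2*√t)
J = -1710041047 + 205361*I*√482 (J = (-8327 + √2*√(-241))*(204859 + 502) = (-8327 + √2*(I*√241))*205361 = (-8327 + I*√482)*205361 = -1710041047 + 205361*I*√482 ≈ -1.71e+9 + 4.5086e+6*I)
A - J = -118208 - (-1710041047 + 205361*I*√482) = -118208 + (1710041047 - 205361*I*√482) = 1709922839 - 205361*I*√482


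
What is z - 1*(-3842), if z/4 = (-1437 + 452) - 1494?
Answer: -6074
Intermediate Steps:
z = -9916 (z = 4*((-1437 + 452) - 1494) = 4*(-985 - 1494) = 4*(-2479) = -9916)
z - 1*(-3842) = -9916 - 1*(-3842) = -9916 + 3842 = -6074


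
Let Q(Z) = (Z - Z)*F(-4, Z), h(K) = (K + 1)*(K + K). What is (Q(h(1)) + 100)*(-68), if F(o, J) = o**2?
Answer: -6800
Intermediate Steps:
h(K) = 2*K*(1 + K) (h(K) = (1 + K)*(2*K) = 2*K*(1 + K))
Q(Z) = 0 (Q(Z) = (Z - Z)*(-4)**2 = 0*16 = 0)
(Q(h(1)) + 100)*(-68) = (0 + 100)*(-68) = 100*(-68) = -6800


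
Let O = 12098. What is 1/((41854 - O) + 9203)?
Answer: 1/38959 ≈ 2.5668e-5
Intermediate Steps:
1/((41854 - O) + 9203) = 1/((41854 - 1*12098) + 9203) = 1/((41854 - 12098) + 9203) = 1/(29756 + 9203) = 1/38959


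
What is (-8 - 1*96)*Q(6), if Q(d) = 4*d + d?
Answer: -3120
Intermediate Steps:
Q(d) = 5*d
(-8 - 1*96)*Q(6) = (-8 - 1*96)*(5*6) = (-8 - 96)*30 = -104*30 = -3120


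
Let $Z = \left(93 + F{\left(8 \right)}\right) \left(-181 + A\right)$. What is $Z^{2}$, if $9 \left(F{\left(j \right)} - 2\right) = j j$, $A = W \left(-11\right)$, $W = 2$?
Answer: $\frac{34803514249}{81} \approx 4.2967 \cdot 10^{8}$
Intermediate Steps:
$A = -22$ ($A = 2 \left(-11\right) = -22$)
$F{\left(j \right)} = 2 + \frac{j^{2}}{9}$ ($F{\left(j \right)} = 2 + \frac{j j}{9} = 2 + \frac{j^{2}}{9}$)
$Z = - \frac{186557}{9}$ ($Z = \left(93 + \left(2 + \frac{8^{2}}{9}\right)\right) \left(-181 - 22\right) = \left(93 + \left(2 + \frac{1}{9} \cdot 64\right)\right) \left(-203\right) = \left(93 + \left(2 + \frac{64}{9}\right)\right) \left(-203\right) = \left(93 + \frac{82}{9}\right) \left(-203\right) = \frac{919}{9} \left(-203\right) = - \frac{186557}{9} \approx -20729.0$)
$Z^{2} = \left(- \frac{186557}{9}\right)^{2} = \frac{34803514249}{81}$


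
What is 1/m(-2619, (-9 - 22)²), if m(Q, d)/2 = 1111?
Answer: 1/2222 ≈ 0.00045004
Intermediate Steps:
m(Q, d) = 2222 (m(Q, d) = 2*1111 = 2222)
1/m(-2619, (-9 - 22)²) = 1/2222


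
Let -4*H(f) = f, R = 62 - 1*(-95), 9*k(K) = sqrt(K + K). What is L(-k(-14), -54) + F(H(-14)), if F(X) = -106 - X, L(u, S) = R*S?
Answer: -17175/2 ≈ -8587.5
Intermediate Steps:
k(K) = sqrt(2)*sqrt(K)/9 (k(K) = sqrt(K + K)/9 = sqrt(2*K)/9 = (sqrt(2)*sqrt(K))/9 = sqrt(2)*sqrt(K)/9)
R = 157 (R = 62 + 95 = 157)
H(f) = -f/4
L(u, S) = 157*S
L(-k(-14), -54) + F(H(-14)) = 157*(-54) + (-106 - (-1)*(-14)/4) = -8478 + (-106 - 1*7/2) = -8478 + (-106 - 7/2) = -8478 - 219/2 = -17175/2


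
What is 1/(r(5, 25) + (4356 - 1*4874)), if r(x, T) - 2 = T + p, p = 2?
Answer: -1/489 ≈ -0.0020450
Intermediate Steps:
r(x, T) = 4 + T (r(x, T) = 2 + (T + 2) = 2 + (2 + T) = 4 + T)
1/(r(5, 25) + (4356 - 1*4874)) = 1/((4 + 25) + (4356 - 1*4874)) = 1/(29 + (4356 - 4874)) = 1/(29 - 518) = 1/(-489) = -1/489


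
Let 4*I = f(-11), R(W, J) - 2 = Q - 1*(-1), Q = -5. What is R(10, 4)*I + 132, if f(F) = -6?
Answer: 135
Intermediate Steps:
R(W, J) = -2 (R(W, J) = 2 + (-5 - 1*(-1)) = 2 + (-5 + 1) = 2 - 4 = -2)
I = -3/2 (I = (1/4)*(-6) = -3/2 ≈ -1.5000)
R(10, 4)*I + 132 = -2*(-3/2) + 132 = 3 + 132 = 135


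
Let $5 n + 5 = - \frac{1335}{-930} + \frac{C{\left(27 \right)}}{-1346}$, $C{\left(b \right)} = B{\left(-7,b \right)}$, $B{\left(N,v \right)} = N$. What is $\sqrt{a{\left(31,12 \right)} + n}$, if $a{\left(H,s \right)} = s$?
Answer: $\frac{\sqrt{122833207430}}{104315} \approx 3.3598$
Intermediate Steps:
$C{\left(b \right)} = -7$
$n = - \frac{74258}{104315}$ ($n = -1 + \frac{- \frac{1335}{-930} - \frac{7}{-1346}}{5} = -1 + \frac{\left(-1335\right) \left(- \frac{1}{930}\right) - - \frac{7}{1346}}{5} = -1 + \frac{\frac{89}{62} + \frac{7}{1346}}{5} = -1 + \frac{1}{5} \cdot \frac{30057}{20863} = -1 + \frac{30057}{104315} = - \frac{74258}{104315} \approx -0.71186$)
$\sqrt{a{\left(31,12 \right)} + n} = \sqrt{12 - \frac{74258}{104315}} = \sqrt{\frac{1177522}{104315}} = \frac{\sqrt{122833207430}}{104315}$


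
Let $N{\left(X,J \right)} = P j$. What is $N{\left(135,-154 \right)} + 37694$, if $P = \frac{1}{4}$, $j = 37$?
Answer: $\frac{150813}{4} \approx 37703.0$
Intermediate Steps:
$P = \frac{1}{4} \approx 0.25$
$N{\left(X,J \right)} = \frac{37}{4}$ ($N{\left(X,J \right)} = \frac{1}{4} \cdot 37 = \frac{37}{4}$)
$N{\left(135,-154 \right)} + 37694 = \frac{37}{4} + 37694 = \frac{150813}{4}$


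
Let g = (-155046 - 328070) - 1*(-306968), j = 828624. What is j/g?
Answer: -69052/14679 ≈ -4.7041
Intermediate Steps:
g = -176148 (g = -483116 + 306968 = -176148)
j/g = 828624/(-176148) = 828624*(-1/176148) = -69052/14679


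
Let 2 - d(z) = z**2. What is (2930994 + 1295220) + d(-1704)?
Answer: 1322600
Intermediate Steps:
d(z) = 2 - z**2
(2930994 + 1295220) + d(-1704) = (2930994 + 1295220) + (2 - 1*(-1704)**2) = 4226214 + (2 - 1*2903616) = 4226214 + (2 - 2903616) = 4226214 - 2903614 = 1322600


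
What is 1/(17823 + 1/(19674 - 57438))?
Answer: 37764/673067771 ≈ 5.6107e-5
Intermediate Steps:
1/(17823 + 1/(19674 - 57438)) = 1/(17823 + 1/(-37764)) = 1/(17823 - 1/37764) = 1/(673067771/37764) = 37764/673067771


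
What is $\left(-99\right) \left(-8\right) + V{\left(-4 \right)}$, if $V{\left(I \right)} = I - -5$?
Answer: $793$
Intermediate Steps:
$V{\left(I \right)} = 5 + I$ ($V{\left(I \right)} = I + 5 = 5 + I$)
$\left(-99\right) \left(-8\right) + V{\left(-4 \right)} = \left(-99\right) \left(-8\right) + \left(5 - 4\right) = 792 + 1 = 793$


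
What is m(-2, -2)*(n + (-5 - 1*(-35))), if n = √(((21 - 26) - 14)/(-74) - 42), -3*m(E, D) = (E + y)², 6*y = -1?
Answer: -845/18 - 169*I*√228586/7992 ≈ -46.944 - 10.11*I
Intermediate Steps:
y = -⅙ (y = (⅙)*(-1) = -⅙ ≈ -0.16667)
m(E, D) = -(-⅙ + E)²/3 (m(E, D) = -(E - ⅙)²/3 = -(-⅙ + E)²/3)
n = I*√228586/74 (n = √((-5 - 14)*(-1/74) - 42) = √(-19*(-1/74) - 42) = √(19/74 - 42) = √(-3089/74) = I*√228586/74 ≈ 6.4609*I)
m(-2, -2)*(n + (-5 - 1*(-35))) = (-(-1 + 6*(-2))²/108)*(I*√228586/74 + (-5 - 1*(-35))) = (-(-1 - 12)²/108)*(I*√228586/74 + (-5 + 35)) = (-1/108*(-13)²)*(I*√228586/74 + 30) = (-1/108*169)*(30 + I*√228586/74) = -169*(30 + I*√228586/74)/108 = -845/18 - 169*I*√228586/7992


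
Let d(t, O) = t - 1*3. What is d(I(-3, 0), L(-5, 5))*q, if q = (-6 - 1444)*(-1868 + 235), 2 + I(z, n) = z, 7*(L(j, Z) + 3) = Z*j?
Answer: -18942800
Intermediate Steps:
L(j, Z) = -3 + Z*j/7 (L(j, Z) = -3 + (Z*j)/7 = -3 + Z*j/7)
I(z, n) = -2 + z
d(t, O) = -3 + t (d(t, O) = t - 3 = -3 + t)
q = 2367850 (q = -1450*(-1633) = 2367850)
d(I(-3, 0), L(-5, 5))*q = (-3 + (-2 - 3))*2367850 = (-3 - 5)*2367850 = -8*2367850 = -18942800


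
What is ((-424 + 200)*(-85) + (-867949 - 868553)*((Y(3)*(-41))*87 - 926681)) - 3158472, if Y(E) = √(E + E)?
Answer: 1609180270430 + 6194102634*√6 ≈ 1.6244e+12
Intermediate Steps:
Y(E) = √2*√E (Y(E) = √(2*E) = √2*√E)
((-424 + 200)*(-85) + (-867949 - 868553)*((Y(3)*(-41))*87 - 926681)) - 3158472 = ((-424 + 200)*(-85) + (-867949 - 868553)*(((√2*√3)*(-41))*87 - 926681)) - 3158472 = (-224*(-85) - 1736502*((√6*(-41))*87 - 926681)) - 3158472 = (19040 - 1736502*(-41*√6*87 - 926681)) - 3158472 = (19040 - 1736502*(-3567*√6 - 926681)) - 3158472 = (19040 - 1736502*(-926681 - 3567*√6)) - 3158472 = (19040 + (1609183409862 + 6194102634*√6)) - 3158472 = (1609183428902 + 6194102634*√6) - 3158472 = 1609180270430 + 6194102634*√6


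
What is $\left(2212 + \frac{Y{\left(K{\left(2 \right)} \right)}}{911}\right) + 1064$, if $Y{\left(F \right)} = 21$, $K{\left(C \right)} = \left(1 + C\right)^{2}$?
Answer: $\frac{2984457}{911} \approx 3276.0$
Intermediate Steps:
$\left(2212 + \frac{Y{\left(K{\left(2 \right)} \right)}}{911}\right) + 1064 = \left(2212 + \frac{21}{911}\right) + 1064 = \frac{2015153}{911} + 1064 = \frac{2984457}{911}$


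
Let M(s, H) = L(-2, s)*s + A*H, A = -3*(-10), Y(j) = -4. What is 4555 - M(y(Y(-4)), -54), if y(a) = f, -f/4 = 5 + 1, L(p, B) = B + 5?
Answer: 5719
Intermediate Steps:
L(p, B) = 5 + B
A = 30
f = -24 (f = -4*(5 + 1) = -4*6 = -24)
y(a) = -24
M(s, H) = 30*H + s*(5 + s) (M(s, H) = (5 + s)*s + 30*H = s*(5 + s) + 30*H = 30*H + s*(5 + s))
4555 - M(y(Y(-4)), -54) = 4555 - (30*(-54) - 24*(5 - 24)) = 4555 - (-1620 - 24*(-19)) = 4555 - (-1620 + 456) = 4555 - 1*(-1164) = 4555 + 1164 = 5719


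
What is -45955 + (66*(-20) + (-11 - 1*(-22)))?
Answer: -47264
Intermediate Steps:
-45955 + (66*(-20) + (-11 - 1*(-22))) = -45955 + (-1320 + (-11 + 22)) = -45955 + (-1320 + 11) = -45955 - 1309 = -47264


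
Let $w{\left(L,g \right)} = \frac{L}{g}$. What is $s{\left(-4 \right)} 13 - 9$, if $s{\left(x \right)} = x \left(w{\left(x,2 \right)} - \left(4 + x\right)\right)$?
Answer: $95$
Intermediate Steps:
$s{\left(x \right)} = x \left(-4 - \frac{x}{2}\right)$ ($s{\left(x \right)} = x \left(\frac{x}{2} - \left(4 + x\right)\right) = x \left(-4 - \frac{x}{2}\right)$)
$s{\left(-4 \right)} 13 - 9 = \left(- \frac{1}{2}\right) \left(-4\right) \left(8 - 4\right) 13 - 9 = \left(- \frac{1}{2}\right) \left(-4\right) 4 \cdot 13 - 9 = 8 \cdot 13 - 9 = 104 - 9 = 95$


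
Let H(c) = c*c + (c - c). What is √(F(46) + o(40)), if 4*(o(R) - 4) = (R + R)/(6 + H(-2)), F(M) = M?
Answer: 2*√13 ≈ 7.2111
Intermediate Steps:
H(c) = c² (H(c) = c² + 0 = c²)
o(R) = 4 + R/20 (o(R) = 4 + ((R + R)/(6 + (-2)²))/4 = 4 + ((2*R)/(6 + 4))/4 = 4 + ((2*R)/10)/4 = 4 + ((2*R)*(⅒))/4 = 4 + (R/5)/4 = 4 + R/20)
√(F(46) + o(40)) = √(46 + (4 + (1/20)*40)) = √(46 + (4 + 2)) = √(46 + 6) = √52 = 2*√13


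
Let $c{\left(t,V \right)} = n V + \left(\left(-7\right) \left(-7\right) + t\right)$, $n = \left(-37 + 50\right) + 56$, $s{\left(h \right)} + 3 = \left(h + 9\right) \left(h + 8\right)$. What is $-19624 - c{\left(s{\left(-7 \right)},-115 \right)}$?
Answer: $-11737$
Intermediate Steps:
$s{\left(h \right)} = -3 + \left(8 + h\right) \left(9 + h\right)$ ($s{\left(h \right)} = -3 + \left(h + 9\right) \left(h + 8\right) = -3 + \left(9 + h\right) \left(8 + h\right) = -3 + \left(8 + h\right) \left(9 + h\right)$)
$n = 69$ ($n = 13 + 56 = 69$)
$c{\left(t,V \right)} = 49 + t + 69 V$ ($c{\left(t,V \right)} = 69 V + \left(\left(-7\right) \left(-7\right) + t\right) = 69 V + \left(49 + t\right) = 49 + t + 69 V$)
$-19624 - c{\left(s{\left(-7 \right)},-115 \right)} = -19624 - \left(49 + \left(69 + \left(-7\right)^{2} + 17 \left(-7\right)\right) + 69 \left(-115\right)\right) = -19624 - \left(49 + \left(69 + 49 - 119\right) - 7935\right) = -19624 - \left(49 - 1 - 7935\right) = -19624 - -7887 = -19624 + 7887 = -11737$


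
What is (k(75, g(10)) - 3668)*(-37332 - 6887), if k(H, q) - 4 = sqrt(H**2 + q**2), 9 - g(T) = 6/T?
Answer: 162018416 - 132657*sqrt(15821)/5 ≈ 1.5868e+8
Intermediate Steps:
g(T) = 9 - 6/T
k(H, q) = 4 + sqrt(H**2 + q**2)
(k(75, g(10)) - 3668)*(-37332 - 6887) = ((4 + sqrt(75**2 + (9 - 6/10)**2)) - 3668)*(-37332 - 6887) = ((4 + sqrt(5625 + (9 - 6*1/10)**2)) - 3668)*(-44219) = ((4 + sqrt(5625 + (9 - 3/5)**2)) - 3668)*(-44219) = ((4 + sqrt(5625 + (42/5)**2)) - 3668)*(-44219) = ((4 + sqrt(5625 + 1764/25)) - 3668)*(-44219) = ((4 + sqrt(142389/25)) - 3668)*(-44219) = ((4 + 3*sqrt(15821)/5) - 3668)*(-44219) = (-3664 + 3*sqrt(15821)/5)*(-44219) = 162018416 - 132657*sqrt(15821)/5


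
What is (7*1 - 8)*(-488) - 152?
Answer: 336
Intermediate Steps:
(7*1 - 8)*(-488) - 152 = (7 - 8)*(-488) - 152 = -1*(-488) - 152 = 488 - 152 = 336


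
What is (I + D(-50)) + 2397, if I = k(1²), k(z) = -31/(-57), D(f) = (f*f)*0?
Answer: 136660/57 ≈ 2397.5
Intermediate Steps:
D(f) = 0 (D(f) = f²*0 = 0)
k(z) = 31/57 (k(z) = -31*(-1/57) = 31/57)
I = 31/57 ≈ 0.54386
(I + D(-50)) + 2397 = (31/57 + 0) + 2397 = 31/57 + 2397 = 136660/57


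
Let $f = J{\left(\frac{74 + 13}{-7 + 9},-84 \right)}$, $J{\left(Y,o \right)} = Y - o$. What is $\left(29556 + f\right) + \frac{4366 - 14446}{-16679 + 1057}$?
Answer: $\frac{463725717}{15622} \approx 29684.0$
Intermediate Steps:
$f = \frac{255}{2}$ ($f = \frac{74 + 13}{-7 + 9} - -84 = \frac{87}{2} + 84 = \frac{255}{2} \approx 127.5$)
$\left(29556 + f\right) + \frac{4366 - 14446}{-16679 + 1057} = \left(29556 + \frac{255}{2}\right) + \frac{4366 - 14446}{-16679 + 1057} = \frac{59367}{2} - \frac{10080}{-15622} = \frac{59367}{2} - - \frac{5040}{7811} = \frac{59367}{2} + \frac{5040}{7811} = \frac{463725717}{15622}$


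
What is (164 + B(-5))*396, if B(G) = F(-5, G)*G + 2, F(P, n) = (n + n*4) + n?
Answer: 125136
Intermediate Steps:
F(P, n) = 6*n (F(P, n) = (n + 4*n) + n = 5*n + n = 6*n)
B(G) = 2 + 6*G² (B(G) = (6*G)*G + 2 = 6*G² + 2 = 2 + 6*G²)
(164 + B(-5))*396 = (164 + (2 + 6*(-5)²))*396 = (164 + (2 + 6*25))*396 = (164 + (2 + 150))*396 = (164 + 152)*396 = 316*396 = 125136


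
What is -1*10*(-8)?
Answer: 80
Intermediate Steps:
-1*10*(-8) = -10*(-8) = 80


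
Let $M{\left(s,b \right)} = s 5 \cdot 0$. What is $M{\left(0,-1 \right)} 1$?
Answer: $0$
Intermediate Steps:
$M{\left(s,b \right)} = 0$ ($M{\left(s,b \right)} = 5 s 0 = 0$)
$M{\left(0,-1 \right)} 1 = 0 \cdot 1 = 0$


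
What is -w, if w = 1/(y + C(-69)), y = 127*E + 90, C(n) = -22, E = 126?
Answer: -1/16070 ≈ -6.2228e-5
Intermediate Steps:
y = 16092 (y = 127*126 + 90 = 16002 + 90 = 16092)
w = 1/16070 (w = 1/(16092 - 22) = 1/16070 ≈ 6.2228e-5)
-w = -1*1/16070 = -1/16070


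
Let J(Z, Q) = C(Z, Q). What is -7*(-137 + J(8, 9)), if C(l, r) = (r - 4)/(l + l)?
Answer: 15309/16 ≈ 956.81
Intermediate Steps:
C(l, r) = (-4 + r)/(2*l) (C(l, r) = (-4 + r)/((2*l)) = (-4 + r)*(1/(2*l)) = (-4 + r)/(2*l))
J(Z, Q) = (-4 + Q)/(2*Z)
-7*(-137 + J(8, 9)) = -7*(-137 + (½)*(-4 + 9)/8) = -7*(-137 + (½)*(⅛)*5) = -7*(-137 + 5/16) = -7*(-2187/16) = 15309/16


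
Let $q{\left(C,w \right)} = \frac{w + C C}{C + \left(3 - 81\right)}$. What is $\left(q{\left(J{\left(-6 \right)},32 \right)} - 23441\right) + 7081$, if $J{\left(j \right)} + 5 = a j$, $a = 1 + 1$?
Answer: $- \frac{1554521}{95} \approx -16363.0$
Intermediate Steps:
$a = 2$
$J{\left(j \right)} = -5 + 2 j$
$q{\left(C,w \right)} = \frac{w + C^{2}}{-78 + C}$ ($q{\left(C,w \right)} = \frac{w + C^{2}}{C - 78} = \frac{w + C^{2}}{-78 + C}$)
$\left(q{\left(J{\left(-6 \right)},32 \right)} - 23441\right) + 7081 = \left(\frac{32 + \left(-5 + 2 \left(-6\right)\right)^{2}}{-78 + \left(-5 + 2 \left(-6\right)\right)} - 23441\right) + 7081 = \left(\frac{32 + \left(-5 - 12\right)^{2}}{-78 - 17} - 23441\right) + 7081 = \left(\frac{32 + \left(-17\right)^{2}}{-78 - 17} - 23441\right) + 7081 = \left(\frac{32 + 289}{-95} - 23441\right) + 7081 = \left(\left(- \frac{1}{95}\right) 321 - 23441\right) + 7081 = \left(- \frac{321}{95} - 23441\right) + 7081 = - \frac{2227216}{95} + 7081 = - \frac{1554521}{95}$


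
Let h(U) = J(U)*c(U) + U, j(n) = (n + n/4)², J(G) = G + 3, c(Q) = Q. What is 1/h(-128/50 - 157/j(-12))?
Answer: -50625/122411 ≈ -0.41357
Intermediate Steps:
J(G) = 3 + G
j(n) = 25*n²/16 (j(n) = (n + n*(¼))² = (n + n/4)² = (5*n/4)² = 25*n²/16)
h(U) = U + U*(3 + U) (h(U) = (3 + U)*U + U = U*(3 + U) + U = U + U*(3 + U))
1/h(-128/50 - 157/j(-12)) = 1/((-128/50 - 157/((25/16)*(-12)²))*(4 + (-128/50 - 157/((25/16)*(-12)²)))) = 1/((-128*1/50 - 157/((25/16)*144))*(4 + (-128*1/50 - 157/((25/16)*144)))) = 1/((-64/25 - 157/225)*(4 + (-64/25 - 157/225))) = 1/(-733*(4 - 733/225)/225) = 1/(-733/225*167/225) = 1/(-122411/50625) = -50625/122411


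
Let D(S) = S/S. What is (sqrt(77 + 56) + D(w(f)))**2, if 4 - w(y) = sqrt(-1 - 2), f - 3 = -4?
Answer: (1 + sqrt(133))**2 ≈ 157.07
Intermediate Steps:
f = -1 (f = 3 - 4 = -1)
w(y) = 4 - I*sqrt(3) (w(y) = 4 - sqrt(-1 - 2) = 4 - sqrt(-3) = 4 - I*sqrt(3))
D(S) = 1
(sqrt(77 + 56) + D(w(f)))**2 = (sqrt(77 + 56) + 1)**2 = (sqrt(133) + 1)**2 = (1 + sqrt(133))**2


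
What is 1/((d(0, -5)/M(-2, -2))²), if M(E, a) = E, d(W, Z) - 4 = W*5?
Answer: ¼ ≈ 0.25000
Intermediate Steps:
d(W, Z) = 4 + 5*W (d(W, Z) = 4 + W*5 = 4 + 5*W)
1/((d(0, -5)/M(-2, -2))²) = 1/(((4 + 5*0)/(-2))²) = 1/((-(4 + 0)/2)²) = 1/((-½*4)²) = 1/((-2)²) = 1/4 = ¼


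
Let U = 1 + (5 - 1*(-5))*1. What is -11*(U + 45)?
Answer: -616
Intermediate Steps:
U = 11 (U = 1 + (5 + 5)*1 = 1 + 10*1 = 1 + 10 = 11)
-11*(U + 45) = -11*(11 + 45) = -11*56 = -616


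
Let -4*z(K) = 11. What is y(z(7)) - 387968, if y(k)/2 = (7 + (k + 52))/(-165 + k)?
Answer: -260326978/671 ≈ -3.8797e+5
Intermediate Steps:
z(K) = -11/4 (z(K) = -¼*11 = -11/4)
y(k) = 2*(59 + k)/(-165 + k) (y(k) = 2*((7 + (k + 52))/(-165 + k)) = 2*((7 + (52 + k))/(-165 + k)) = 2*((59 + k)/(-165 + k)) = 2*(59 + k)/(-165 + k))
y(z(7)) - 387968 = 2*(59 - 11/4)/(-165 - 11/4) - 387968 = 2*(225/4)/(-671/4) - 387968 = 2*(-4/671)*(225/4) - 387968 = -450/671 - 387968 = -260326978/671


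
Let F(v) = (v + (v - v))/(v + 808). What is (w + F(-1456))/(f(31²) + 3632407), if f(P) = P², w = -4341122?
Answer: -87907675/92257542 ≈ -0.95285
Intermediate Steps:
F(v) = v/(808 + v) (F(v) = (v + 0)/(808 + v) = v/(808 + v))
(w + F(-1456))/(f(31²) + 3632407) = (-4341122 - 1456/(808 - 1456))/((31²)² + 3632407) = (-4341122 - 1456/(-648))/(961² + 3632407) = (-4341122 - 1456*(-1/648))/(923521 + 3632407) = (-4341122 + 182/81)/4555928 = -351630700/81*1/4555928 = -87907675/92257542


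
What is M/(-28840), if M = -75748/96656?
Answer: 18937/696889760 ≈ 2.7174e-5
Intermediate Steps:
M = -18937/24164 (M = -75748*1/96656 = -18937/24164 ≈ -0.78369)
M/(-28840) = -18937/24164/(-28840) = -18937/24164*(-1/28840) = 18937/696889760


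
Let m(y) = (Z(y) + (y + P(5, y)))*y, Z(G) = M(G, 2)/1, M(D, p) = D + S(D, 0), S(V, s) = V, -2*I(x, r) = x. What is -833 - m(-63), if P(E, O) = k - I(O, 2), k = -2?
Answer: -29701/2 ≈ -14851.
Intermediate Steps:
I(x, r) = -x/2
M(D, p) = 2*D (M(D, p) = D + D = 2*D)
P(E, O) = -2 + O/2 (P(E, O) = -2 - (-1)*O/2 = -2 + O/2)
Z(G) = 2*G (Z(G) = (2*G)/1 = (2*G)*1 = 2*G)
m(y) = y*(-2 + 7*y/2) (m(y) = (2*y + (y + (-2 + y/2)))*y = (2*y + (-2 + 3*y/2))*y = (-2 + 7*y/2)*y = y*(-2 + 7*y/2))
-833 - m(-63) = -833 - (-63)*(-4 + 7*(-63))/2 = -833 - (-63)*(-4 - 441)/2 = -833 - (-63)*(-445)/2 = -833 - 1*28035/2 = -833 - 28035/2 = -29701/2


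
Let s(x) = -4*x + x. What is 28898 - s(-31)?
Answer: 28805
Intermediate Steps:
s(x) = -3*x
28898 - s(-31) = 28898 - (-3)*(-31) = 28898 - 1*93 = 28898 - 93 = 28805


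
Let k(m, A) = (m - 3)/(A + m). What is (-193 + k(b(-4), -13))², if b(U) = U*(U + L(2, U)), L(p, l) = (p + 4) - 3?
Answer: 3020644/81 ≈ 37292.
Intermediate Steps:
L(p, l) = 1 + p (L(p, l) = (4 + p) - 3 = 1 + p)
b(U) = U*(3 + U) (b(U) = U*(U + (1 + 2)) = U*(U + 3) = U*(3 + U))
k(m, A) = (-3 + m)/(A + m)
(-193 + k(b(-4), -13))² = (-193 + (-3 - 4*(3 - 4))/(-13 - 4*(3 - 4)))² = (-193 + (-3 - 4*(-1))/(-13 - 4*(-1)))² = (-193 + (-3 + 4)/(-13 + 4))² = (-193 + 1/(-9))² = (-193 - ⅑*1)² = (-193 - ⅑)² = (-1738/9)² = 3020644/81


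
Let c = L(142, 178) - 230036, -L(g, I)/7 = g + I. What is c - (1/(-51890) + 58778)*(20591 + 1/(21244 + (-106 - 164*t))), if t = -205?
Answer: -3439591220474122321/2841392620 ≈ -1.2105e+9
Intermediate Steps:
L(g, I) = -7*I - 7*g (L(g, I) = -7*(g + I) = -7*(I + g) = -7*I - 7*g)
c = -232276 (c = (-7*178 - 7*142) - 230036 = (-1246 - 994) - 230036 = -2240 - 230036 = -232276)
c - (1/(-51890) + 58778)*(20591 + 1/(21244 + (-106 - 164*t))) = -232276 - (1/(-51890) + 58778)*(20591 + 1/(21244 + (-106 - 164*(-205)))) = -232276 - (-1/51890 + 58778)*(20591 + 1/(21244 + (-106 + 33620))) = -232276 - 3049990419*(20591 + 1/(21244 + 33514))/51890 = -232276 - 3049990419*(20591 + 1/54758)/51890 = -232276 - 3049990419*1127521979/(51890*54758) = -232276 - 1*3438931233161919201/2841392620 = -232276 - 3438931233161919201/2841392620 = -3439591220474122321/2841392620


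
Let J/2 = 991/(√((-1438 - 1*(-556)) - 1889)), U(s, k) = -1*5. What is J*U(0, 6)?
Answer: 9910*I*√2771/2771 ≈ 188.26*I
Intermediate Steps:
U(s, k) = -5
J = -1982*I*√2771/2771 (J = 2*(991/(√((-1438 - 1*(-556)) - 1889))) = 2*(991/(√((-1438 + 556) - 1889))) = 2*(991/(√(-882 - 1889))) = 2*(991/(√(-2771))) = 2*(991/((I*√2771))) = 2*(991*(-I*√2771/2771)) = 2*(-991*I*√2771/2771) = -1982*I*√2771/2771 ≈ -37.652*I)
J*U(0, 6) = -1982*I*√2771/2771*(-5) = 9910*I*√2771/2771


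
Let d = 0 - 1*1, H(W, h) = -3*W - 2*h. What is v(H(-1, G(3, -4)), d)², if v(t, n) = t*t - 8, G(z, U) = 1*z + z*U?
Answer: 187489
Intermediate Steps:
G(z, U) = z + U*z
d = -1 (d = 0 - 1 = -1)
v(t, n) = -8 + t² (v(t, n) = t² - 8 = -8 + t²)
v(H(-1, G(3, -4)), d)² = (-8 + (-3*(-1) - 6*(1 - 4))²)² = (-8 + (3 - 6*(-3))²)² = (-8 + (3 - 2*(-9))²)² = (-8 + (3 + 18)²)² = (-8 + 21²)² = (-8 + 441)² = 433² = 187489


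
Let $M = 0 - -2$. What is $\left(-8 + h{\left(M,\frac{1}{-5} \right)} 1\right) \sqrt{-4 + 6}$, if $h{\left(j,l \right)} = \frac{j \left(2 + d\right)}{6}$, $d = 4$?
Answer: $- 6 \sqrt{2} \approx -8.4853$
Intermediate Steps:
$M = 2$ ($M = 0 + 2 = 2$)
$h{\left(j,l \right)} = j$ ($h{\left(j,l \right)} = \frac{j \left(2 + 4\right)}{6} = j 6 \cdot \frac{1}{6} = 6 j \frac{1}{6} = j$)
$\left(-8 + h{\left(M,\frac{1}{-5} \right)} 1\right) \sqrt{-4 + 6} = \left(-8 + 2 \cdot 1\right) \sqrt{-4 + 6} = \left(-8 + 2\right) \sqrt{2} = - 6 \sqrt{2}$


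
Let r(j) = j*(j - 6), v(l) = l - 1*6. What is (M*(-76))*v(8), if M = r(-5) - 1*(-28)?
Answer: -12616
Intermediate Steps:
v(l) = -6 + l (v(l) = l - 6 = -6 + l)
r(j) = j*(-6 + j)
M = 83 (M = -5*(-6 - 5) - 1*(-28) = -5*(-11) + 28 = 55 + 28 = 83)
(M*(-76))*v(8) = (83*(-76))*(-6 + 8) = -6308*2 = -12616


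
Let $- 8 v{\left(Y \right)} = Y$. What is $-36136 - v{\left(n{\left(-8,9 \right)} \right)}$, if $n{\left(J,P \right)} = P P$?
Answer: $- \frac{289007}{8} \approx -36126.0$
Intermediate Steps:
$n{\left(J,P \right)} = P^{2}$
$v{\left(Y \right)} = - \frac{Y}{8}$
$-36136 - v{\left(n{\left(-8,9 \right)} \right)} = -36136 - - \frac{9^{2}}{8} = -36136 - \left(- \frac{1}{8}\right) 81 = -36136 - - \frac{81}{8} = -36136 + \frac{81}{8} = - \frac{289007}{8}$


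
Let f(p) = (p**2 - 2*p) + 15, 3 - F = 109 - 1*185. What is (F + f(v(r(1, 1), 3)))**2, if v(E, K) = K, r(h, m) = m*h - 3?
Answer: 9409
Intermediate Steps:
F = 79 (F = 3 - (109 - 1*185) = 3 - (109 - 185) = 3 - 1*(-76) = 3 + 76 = 79)
r(h, m) = -3 + h*m (r(h, m) = h*m - 3 = -3 + h*m)
f(p) = 15 + p**2 - 2*p
(F + f(v(r(1, 1), 3)))**2 = (79 + (15 + 3**2 - 2*3))**2 = (79 + (15 + 9 - 6))**2 = (79 + 18)**2 = 97**2 = 9409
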